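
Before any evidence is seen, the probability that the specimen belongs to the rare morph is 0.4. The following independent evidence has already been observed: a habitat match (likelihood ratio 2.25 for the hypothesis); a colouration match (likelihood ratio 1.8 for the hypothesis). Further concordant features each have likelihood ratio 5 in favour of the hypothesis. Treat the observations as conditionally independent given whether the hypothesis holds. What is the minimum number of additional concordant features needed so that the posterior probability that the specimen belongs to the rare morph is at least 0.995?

3

Prior odds = 0.4/0.6 = 2/3.
Combined Bayes factor of the evidence already in hand = 2.25 × 1.8 = 4.05.
Odds after that evidence = (2/3) × 4.05 = 2.7.
Target odds = 0.995/0.005 = 199.
Need 5ⁿ ≥ 199 ÷ 2.7 = 1990/27.
5² = 25 falls short of 1990/27 but 5³ = 125 reaches it, so n = 3.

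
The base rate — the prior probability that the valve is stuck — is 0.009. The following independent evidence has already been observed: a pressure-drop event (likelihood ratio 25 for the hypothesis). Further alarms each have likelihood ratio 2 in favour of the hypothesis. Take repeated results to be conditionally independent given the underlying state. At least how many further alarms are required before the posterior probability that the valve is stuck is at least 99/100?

Prior odds = 0.009/0.991 = 9/991.
Bayes factor of the evidence already in hand = 25.
Odds after that evidence = (9/991) × 25 = 225/991.
Target odds = 0.99/0.01 = 99.
Need 2ⁿ ≥ 99 ÷ (225/991) = 436.04.
2⁸ = 256 falls short of 436.04 but 2⁹ = 512 reaches it, so n = 9.

9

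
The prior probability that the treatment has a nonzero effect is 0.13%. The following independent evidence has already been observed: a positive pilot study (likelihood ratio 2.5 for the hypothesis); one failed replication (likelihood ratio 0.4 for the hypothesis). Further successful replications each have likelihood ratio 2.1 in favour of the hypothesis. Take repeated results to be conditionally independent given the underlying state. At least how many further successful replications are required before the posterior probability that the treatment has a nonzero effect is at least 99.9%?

Prior odds = 0.0013/0.9987 = 13/9987.
Combined Bayes factor of the evidence already in hand = 2.5 × 0.4 = 1.
Odds after that evidence = (13/9987) × 1 = 13/9987.
Target odds = 0.999/0.001 = 999.
Need 2.1ⁿ ≥ 999 ÷ (13/9987) = 9977013/13.
2.1¹⁸ ≈630881 falls short of 9977013/13 but 2.1¹⁹ ≈1.32485e+06 reaches it, so n = 19.

19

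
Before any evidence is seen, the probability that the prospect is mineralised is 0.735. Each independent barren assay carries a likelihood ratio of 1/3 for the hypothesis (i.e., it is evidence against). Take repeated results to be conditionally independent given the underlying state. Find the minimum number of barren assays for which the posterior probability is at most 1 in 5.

3

Prior odds = 0.735/0.265 = 147/53.
Likelihood ratio per barren assay = 1/3.
Target odds: 0.2 ÷ 0.8 = 0.25.
Require (1/3)ⁿ ≤ 0.25 ÷ (147/53) = 53/588.
(1/3)² = 1/9 is still above 53/588 but (1/3)³ = 1/27 is at or below it, so n = 3.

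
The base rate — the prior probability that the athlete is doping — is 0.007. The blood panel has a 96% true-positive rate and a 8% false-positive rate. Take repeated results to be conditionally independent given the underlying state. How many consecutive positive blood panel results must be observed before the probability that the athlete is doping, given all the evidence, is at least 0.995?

Prior odds: 0.007 ÷ 0.993 = 7/993.
Likelihood ratio of a positive result = 0.96/0.08 = 12.
Target posterior odds = 0.995/0.005 = 199.
Require 12ⁿ ≥ 199 ÷ (7/993) = 197607/7.
12⁴ = 20736 falls short of 197607/7 but 12⁵ = 248832 reaches it, so n = 5.

5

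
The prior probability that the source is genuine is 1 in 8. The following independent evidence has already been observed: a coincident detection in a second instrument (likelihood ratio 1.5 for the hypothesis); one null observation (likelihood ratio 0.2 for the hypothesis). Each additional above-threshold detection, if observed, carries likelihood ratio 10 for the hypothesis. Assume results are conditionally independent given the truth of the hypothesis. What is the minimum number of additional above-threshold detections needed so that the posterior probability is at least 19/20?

Prior odds = 0.125/0.875 = 1/7.
Combined Bayes factor of the evidence already in hand = 1.5 × 0.2 = 0.3.
Odds after that evidence = (1/7) × 0.3 = 3/70.
Target odds = 0.95/0.05 = 19.
Need 10ⁿ ≥ 19 ÷ (3/70) = 1330/3.
10² = 100 falls short of 1330/3 but 10³ = 1000 reaches it, so n = 3.

3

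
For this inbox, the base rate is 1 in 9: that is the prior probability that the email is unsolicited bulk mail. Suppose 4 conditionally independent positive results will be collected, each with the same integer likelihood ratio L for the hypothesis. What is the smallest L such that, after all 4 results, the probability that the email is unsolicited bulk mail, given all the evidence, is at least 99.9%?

Prior odds = (1/9)/(8/9) = 0.125.
Target odds = 0.999/0.001 = 999.
Need L⁴ ≥ 999 ÷ 0.125 = 7992.
9⁴ = 6561 < 7992 ≤ 10000 = 10⁴, so L = 10.

10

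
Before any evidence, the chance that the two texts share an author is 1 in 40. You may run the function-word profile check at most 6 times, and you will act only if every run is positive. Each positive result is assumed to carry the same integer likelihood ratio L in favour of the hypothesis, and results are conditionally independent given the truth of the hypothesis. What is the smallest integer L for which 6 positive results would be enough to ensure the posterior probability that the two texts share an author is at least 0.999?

6

Prior odds = 0.025/0.975 = 1/39.
Target odds = 0.999/0.001 = 999.
Need L⁶ ≥ 999 ÷ (1/39) = 38961.
5⁶ = 15625 < 38961 ≤ 46656 = 6⁶, so L = 6.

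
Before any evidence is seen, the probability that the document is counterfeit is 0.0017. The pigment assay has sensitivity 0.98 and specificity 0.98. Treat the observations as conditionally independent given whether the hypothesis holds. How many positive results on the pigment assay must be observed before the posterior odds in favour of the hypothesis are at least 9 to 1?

3

Prior odds = 0.0017/0.9983 = 17/9983.
False-positive rate = 1 − 0.98 = 0.02; likelihood ratio of a positive = 0.98/0.02 = 49.
Target odds = 9.
Require 49ⁿ ≥ 9 ÷ (17/9983) = 89847/17.
49² = 2401 falls short of 89847/17 but 49³ = 117649 reaches it, so n = 3.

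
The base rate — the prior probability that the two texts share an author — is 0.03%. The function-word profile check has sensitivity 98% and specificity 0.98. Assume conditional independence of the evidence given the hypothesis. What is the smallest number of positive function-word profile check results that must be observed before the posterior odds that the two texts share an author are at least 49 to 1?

4

Prior odds = 0.0003/0.9997 = 3/9997.
False-positive rate = 1 − 0.98 = 0.02; likelihood ratio of a positive = 0.98/0.02 = 49.
Target odds = 49.
Require 49ⁿ ≥ 49 ÷ (3/9997) = 489853/3.
49³ = 117649 falls short of 489853/3 but 49⁴ = 5764801 reaches it, so n = 4.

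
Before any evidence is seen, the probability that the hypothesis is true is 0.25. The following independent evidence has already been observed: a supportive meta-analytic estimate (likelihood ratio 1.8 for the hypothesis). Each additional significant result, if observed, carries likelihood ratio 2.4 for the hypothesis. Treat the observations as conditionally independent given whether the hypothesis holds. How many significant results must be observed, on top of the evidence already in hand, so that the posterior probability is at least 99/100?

Prior odds = 0.25/0.75 = 1/3.
Bayes factor of the evidence already in hand = 1.8.
Odds after that evidence = (1/3) × 1.8 = 0.6.
Target odds = 0.99/0.01 = 99.
Need 2.4ⁿ ≥ 99 ÷ 0.6 = 165.
2.4⁵ = 79.62624 falls short of 165 but 2.4⁶ = 2985984/15625 reaches it, so n = 6.

6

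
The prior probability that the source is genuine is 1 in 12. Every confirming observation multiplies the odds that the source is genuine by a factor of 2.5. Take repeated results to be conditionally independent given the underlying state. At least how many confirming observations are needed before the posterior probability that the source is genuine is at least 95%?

6

Prior odds: (1/12) ÷ (11/12) = 1/11.
Likelihood ratio per confirming observation = 2.5.
Target odds: 0.95 ÷ 0.05 = 19.
Need (1/11) × 2.5ⁿ ≥ 19, i.e. 2.5ⁿ ≥ 209.
2.5⁵ = 97.65625 falls short of 209 but 2.5⁶ = 244.140625 reaches it, so n = 6.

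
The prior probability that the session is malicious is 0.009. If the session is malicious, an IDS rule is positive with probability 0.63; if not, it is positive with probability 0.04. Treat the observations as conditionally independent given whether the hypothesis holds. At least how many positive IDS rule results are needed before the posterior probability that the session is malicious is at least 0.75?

3

Prior odds: 0.009 ÷ 0.991 = 9/991.
Likelihood ratio of a positive = 0.63/0.04 = 15.75.
Target odds: 0.75 ÷ 0.25 = 3.
Need (9/991) × 15.75ⁿ ≥ 3, i.e. 15.75ⁿ ≥ 991/3.
15.75² = 248.0625 falls short of 991/3 but 15.75³ = 3906.984375 reaches it, so n = 3.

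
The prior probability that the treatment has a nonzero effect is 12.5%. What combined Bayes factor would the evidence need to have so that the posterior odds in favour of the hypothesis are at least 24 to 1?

Prior odds = 0.125/0.875 = 1/7.
Target odds = 24.
Required Bayes factor = 24 ÷ (1/7) = 168.

168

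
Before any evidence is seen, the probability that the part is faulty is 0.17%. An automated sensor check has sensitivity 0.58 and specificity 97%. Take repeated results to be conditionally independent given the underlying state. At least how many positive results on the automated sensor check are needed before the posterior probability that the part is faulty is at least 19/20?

4

Prior odds = 0.0017/0.9983 = 17/9983.
False-positive rate = 1 − 0.97 = 0.03; likelihood ratio of a positive = 0.58/0.03 = 58/3.
Target posterior odds = 0.95/0.05 = 19.
Need (17/9983) × (58/3)ⁿ ≥ 19, i.e. (58/3)ⁿ ≥ 189677/17.
(58/3)³ = 195112/27 falls short of 189677/17 but (58/3)⁴ = 11316496/81 reaches it, so n = 4.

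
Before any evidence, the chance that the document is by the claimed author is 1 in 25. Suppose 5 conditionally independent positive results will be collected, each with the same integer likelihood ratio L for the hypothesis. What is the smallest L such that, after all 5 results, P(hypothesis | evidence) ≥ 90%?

3

Prior odds = 0.04/0.96 = 1/24.
Target odds = 0.9/0.1 = 9.
Need L⁵ ≥ 9 ÷ (1/24) = 216.
2⁵ = 32 < 216 ≤ 243 = 3⁵, so L = 3.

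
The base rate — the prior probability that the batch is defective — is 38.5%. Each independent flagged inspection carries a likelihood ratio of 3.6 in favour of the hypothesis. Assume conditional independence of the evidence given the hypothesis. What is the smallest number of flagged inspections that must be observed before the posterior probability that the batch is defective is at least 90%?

Prior odds: 0.385 ÷ 0.615 = 77/123.
Likelihood ratio per flagged inspection = 3.6.
Target odds: 0.9 ÷ 0.1 = 9.
Need (77/123) × 3.6ⁿ ≥ 9, i.e. 3.6ⁿ ≥ 1107/77.
3.6² = 12.96 falls short of 1107/77 but 3.6³ = 46.656 reaches it, so n = 3.

3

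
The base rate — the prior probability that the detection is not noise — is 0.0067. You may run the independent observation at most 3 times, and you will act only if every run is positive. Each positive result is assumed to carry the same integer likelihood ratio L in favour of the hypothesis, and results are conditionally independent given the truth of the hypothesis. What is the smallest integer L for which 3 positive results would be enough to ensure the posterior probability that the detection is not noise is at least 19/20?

15

Prior odds = 0.0067/0.9933 = 67/9933.
Target odds = 0.95/0.05 = 19.
Need L³ ≥ 19 ÷ (67/9933) = 188727/67.
14³ = 2744 < 188727/67 ≤ 3375 = 15³, so L = 15.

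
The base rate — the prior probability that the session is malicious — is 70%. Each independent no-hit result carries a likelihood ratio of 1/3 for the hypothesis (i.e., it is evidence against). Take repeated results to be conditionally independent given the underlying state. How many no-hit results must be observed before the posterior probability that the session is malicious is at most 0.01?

5

Prior odds = 0.7/0.3 = 7/3.
Likelihood ratio per no-hit result = 1/3.
Target odds: 0.01 ÷ 0.99 = 1/99.
Need (7/3) × (1/3)ⁿ ≤ 1/99, i.e. (1/3)ⁿ ≤ 1/231.
(1/3)⁴ = 1/81 is still above 1/231 but (1/3)⁵ = 1/243 is at or below it, so n = 5.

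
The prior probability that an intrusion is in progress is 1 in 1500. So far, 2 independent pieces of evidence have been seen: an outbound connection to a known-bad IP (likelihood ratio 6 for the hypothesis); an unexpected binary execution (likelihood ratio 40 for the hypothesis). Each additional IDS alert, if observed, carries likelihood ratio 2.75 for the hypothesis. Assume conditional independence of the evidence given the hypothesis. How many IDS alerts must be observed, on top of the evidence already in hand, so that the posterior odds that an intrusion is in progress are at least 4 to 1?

Prior odds = (1/1500)/(1499/1500) = 1/1499.
Combined Bayes factor of the evidence already in hand = 6 × 40 = 240.
Odds after that evidence = (1/1499) × 240 = 240/1499.
Target odds = 4.
Need 2.75ⁿ ≥ 4 ÷ (240/1499) = 1499/60.
2.75³ = 20.796875 falls short of 1499/60 but 2.75⁴ = 57.19140625 reaches it, so n = 4.

4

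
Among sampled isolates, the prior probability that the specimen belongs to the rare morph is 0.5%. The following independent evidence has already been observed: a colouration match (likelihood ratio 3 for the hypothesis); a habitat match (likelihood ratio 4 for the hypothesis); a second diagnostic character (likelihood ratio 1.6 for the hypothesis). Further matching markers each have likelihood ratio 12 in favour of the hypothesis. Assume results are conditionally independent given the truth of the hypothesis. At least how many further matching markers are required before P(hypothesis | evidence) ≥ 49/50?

3

Prior odds = 0.005/0.995 = 1/199.
Combined Bayes factor of the evidence already in hand = 3 × 4 × 1.6 = 19.2.
Odds after that evidence = (1/199) × 19.2 = 96/995.
Target odds = 0.98/0.02 = 49.
Need 12ⁿ ≥ 49 ÷ (96/995) = 48755/96.
12² = 144 falls short of 48755/96 but 12³ = 1728 reaches it, so n = 3.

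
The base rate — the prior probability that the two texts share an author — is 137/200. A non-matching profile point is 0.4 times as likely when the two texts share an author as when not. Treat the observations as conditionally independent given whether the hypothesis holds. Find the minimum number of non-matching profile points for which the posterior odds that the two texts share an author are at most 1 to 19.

5

Prior odds: 0.685 ÷ 0.315 = 137/63.
Likelihood ratio per non-matching profile point = 0.4.
Target odds = 1/19.
Need (137/63) × 0.4ⁿ ≤ 1/19, i.e. 0.4ⁿ ≤ 63/2603.
0.4⁴ = 0.0256 is still above 63/2603 but 0.4⁵ = 0.01024 is at or below it, so n = 5.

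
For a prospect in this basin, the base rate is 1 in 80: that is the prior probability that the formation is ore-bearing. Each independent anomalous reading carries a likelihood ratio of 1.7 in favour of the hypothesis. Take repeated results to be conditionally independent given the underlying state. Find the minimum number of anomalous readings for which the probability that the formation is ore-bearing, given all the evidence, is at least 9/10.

Prior odds = 0.0125/0.9875 = 1/79.
Likelihood ratio per anomalous reading = 1.7.
Target posterior odds = 0.9/0.1 = 9.
Need (1/79) × 1.7ⁿ ≥ 9, i.e. 1.7ⁿ ≥ 711.
1.7¹² ≈582.622 falls short of 711 but 1.7¹³ ≈990.458 reaches it, so n = 13.

13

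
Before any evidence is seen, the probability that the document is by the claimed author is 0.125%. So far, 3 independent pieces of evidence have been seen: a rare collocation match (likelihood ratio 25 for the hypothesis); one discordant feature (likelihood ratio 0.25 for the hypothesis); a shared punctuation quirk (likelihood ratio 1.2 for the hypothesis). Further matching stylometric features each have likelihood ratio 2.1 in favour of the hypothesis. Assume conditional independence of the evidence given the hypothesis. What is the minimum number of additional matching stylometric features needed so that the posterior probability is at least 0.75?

8

Prior odds = 0.00125/0.99875 = 1/799.
Combined Bayes factor of the evidence already in hand = 25 × 0.25 × 1.2 = 7.5.
Odds after that evidence = (1/799) × 7.5 = 15/1598.
Target odds = 0.75/0.25 = 3.
Need 2.1ⁿ ≥ 3 ÷ (15/1598) = 319.6.
2.1⁷ ≈180.109 falls short of 319.6 but 2.1⁸ ≈378.229 reaches it, so n = 8.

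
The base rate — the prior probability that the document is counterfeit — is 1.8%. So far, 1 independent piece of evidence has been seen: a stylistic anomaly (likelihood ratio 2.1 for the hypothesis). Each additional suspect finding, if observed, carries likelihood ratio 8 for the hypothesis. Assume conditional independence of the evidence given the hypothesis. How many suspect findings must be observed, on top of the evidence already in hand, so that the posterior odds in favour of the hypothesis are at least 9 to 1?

3

Prior odds = 0.018/0.982 = 9/491.
Bayes factor of the evidence already in hand = 2.1.
Odds after that evidence = (9/491) × 2.1 = 189/4910.
Target odds = 9.
Need 8ⁿ ≥ 9 ÷ (189/4910) = 4910/21.
8² = 64 falls short of 4910/21 but 8³ = 512 reaches it, so n = 3.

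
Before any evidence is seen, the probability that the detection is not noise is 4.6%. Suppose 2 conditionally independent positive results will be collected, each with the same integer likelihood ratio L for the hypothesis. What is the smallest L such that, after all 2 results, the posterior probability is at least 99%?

46

Prior odds = 0.046/0.954 = 23/477.
Target odds = 0.99/0.01 = 99.
Need L² ≥ 99 ÷ (23/477) = 47223/23.
45² = 2025 < 47223/23 ≤ 2116 = 46², so L = 46.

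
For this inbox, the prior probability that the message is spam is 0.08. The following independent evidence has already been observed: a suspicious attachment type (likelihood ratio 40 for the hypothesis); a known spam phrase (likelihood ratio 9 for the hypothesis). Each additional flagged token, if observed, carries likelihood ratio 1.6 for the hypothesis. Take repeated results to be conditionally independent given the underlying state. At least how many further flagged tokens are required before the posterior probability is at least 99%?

Prior odds = 0.08/0.92 = 2/23.
Combined Bayes factor of the evidence already in hand = 40 × 9 = 360.
Odds after that evidence = (2/23) × 360 = 720/23.
Target odds = 0.99/0.01 = 99.
Need 1.6ⁿ ≥ 99 ÷ (720/23) = 3.1625.
1.6² = 2.56 falls short of 3.1625 but 1.6³ = 4.096 reaches it, so n = 3.

3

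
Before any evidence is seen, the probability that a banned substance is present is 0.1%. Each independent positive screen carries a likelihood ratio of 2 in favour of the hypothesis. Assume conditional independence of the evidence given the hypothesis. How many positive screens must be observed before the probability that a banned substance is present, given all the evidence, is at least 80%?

12

Prior odds = 0.001/0.999 = 1/999.
Likelihood ratio per positive screen = 2.
Target posterior odds = 0.8/0.2 = 4.
Require 2ⁿ ≥ 4 ÷ (1/999) = 3996.
2¹¹ = 2048 falls short of 3996 but 2¹² = 4096 reaches it, so n = 12.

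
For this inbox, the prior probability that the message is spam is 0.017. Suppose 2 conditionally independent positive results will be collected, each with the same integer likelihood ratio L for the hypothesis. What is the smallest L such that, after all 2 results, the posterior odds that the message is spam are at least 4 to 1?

Prior odds = 0.017/0.983 = 17/983.
Target odds = 4.
Need L² ≥ 4 ÷ (17/983) = 3932/17.
15² = 225 < 3932/17 ≤ 256 = 16², so L = 16.

16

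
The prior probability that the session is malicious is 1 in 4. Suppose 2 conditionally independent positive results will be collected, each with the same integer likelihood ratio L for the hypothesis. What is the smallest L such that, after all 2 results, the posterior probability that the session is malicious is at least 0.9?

Prior odds = 0.25/0.75 = 1/3.
Target odds = 0.9/0.1 = 9.
Need L² ≥ 9 ÷ (1/3) = 27.
5² = 25 < 27 ≤ 36 = 6², so L = 6.

6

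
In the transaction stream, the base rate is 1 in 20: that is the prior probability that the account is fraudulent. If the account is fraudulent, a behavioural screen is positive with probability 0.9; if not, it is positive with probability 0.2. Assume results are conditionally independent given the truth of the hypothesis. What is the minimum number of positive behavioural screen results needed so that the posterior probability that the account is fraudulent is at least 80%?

3

Prior odds = 0.05/0.95 = 1/19.
Likelihood ratio of a positive = 0.9/0.2 = 4.5.
Target odds: 0.8 ÷ 0.2 = 4.
Need (1/19) × 4.5ⁿ ≥ 4, i.e. 4.5ⁿ ≥ 76.
4.5² = 20.25 falls short of 76 but 4.5³ = 91.125 reaches it, so n = 3.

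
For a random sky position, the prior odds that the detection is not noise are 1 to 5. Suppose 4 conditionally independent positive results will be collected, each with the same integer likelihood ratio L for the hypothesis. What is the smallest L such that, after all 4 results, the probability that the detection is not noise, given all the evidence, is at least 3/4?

2

Prior odds = 0.2.
Target odds = 0.75/0.25 = 3.
Need L⁴ ≥ 3 ÷ 0.2 = 15.
1⁴ = 1 < 15 ≤ 16 = 2⁴, so L = 2.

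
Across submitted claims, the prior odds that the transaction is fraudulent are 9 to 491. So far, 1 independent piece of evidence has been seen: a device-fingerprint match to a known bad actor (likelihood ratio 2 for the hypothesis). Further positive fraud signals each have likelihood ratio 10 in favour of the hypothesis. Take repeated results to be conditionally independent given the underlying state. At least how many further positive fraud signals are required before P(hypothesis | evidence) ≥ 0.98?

Prior odds = 9/491.
Bayes factor of the evidence already in hand = 2.
Odds after that evidence = (9/491) × 2 = 18/491.
Target odds = 0.98/0.02 = 49.
Need 10ⁿ ≥ 49 ÷ (18/491) = 24059/18.
10³ = 1000 falls short of 24059/18 but 10⁴ = 10000 reaches it, so n = 4.

4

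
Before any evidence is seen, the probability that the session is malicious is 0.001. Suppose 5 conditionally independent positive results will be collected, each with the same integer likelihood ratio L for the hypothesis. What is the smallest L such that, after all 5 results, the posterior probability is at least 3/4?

5

Prior odds = 0.001/0.999 = 1/999.
Target odds = 0.75/0.25 = 3.
Need L⁵ ≥ 3 ÷ (1/999) = 2997.
4⁵ = 1024 < 2997 ≤ 3125 = 5⁵, so L = 5.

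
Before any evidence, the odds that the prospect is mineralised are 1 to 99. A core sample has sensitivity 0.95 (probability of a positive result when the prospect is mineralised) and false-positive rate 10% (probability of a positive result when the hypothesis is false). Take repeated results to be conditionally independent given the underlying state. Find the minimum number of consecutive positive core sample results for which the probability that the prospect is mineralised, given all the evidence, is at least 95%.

4

Prior odds = 1/99.
Likelihood ratio of a positive result = 0.95/0.1 = 9.5.
Target odds: 0.95 ÷ 0.05 = 19.
Require 9.5ⁿ ≥ 19 ÷ (1/99) = 1881.
9.5³ = 857.375 falls short of 1881 but 9.5⁴ = 8145.0625 reaches it, so n = 4.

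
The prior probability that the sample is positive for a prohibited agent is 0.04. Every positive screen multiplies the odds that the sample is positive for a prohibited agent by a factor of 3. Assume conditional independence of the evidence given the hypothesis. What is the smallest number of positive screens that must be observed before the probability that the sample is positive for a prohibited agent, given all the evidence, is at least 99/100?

Prior odds = 0.04/0.96 = 1/24.
Likelihood ratio per positive screen = 3.
Target odds: 0.99 ÷ 0.01 = 99.
Need (1/24) × 3ⁿ ≥ 99, i.e. 3ⁿ ≥ 2376.
3⁷ = 2187 falls short of 2376 but 3⁸ = 6561 reaches it, so n = 8.

8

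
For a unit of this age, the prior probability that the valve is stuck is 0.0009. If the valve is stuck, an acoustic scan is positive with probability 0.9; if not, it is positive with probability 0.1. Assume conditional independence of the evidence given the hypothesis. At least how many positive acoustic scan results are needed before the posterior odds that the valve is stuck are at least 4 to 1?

Prior odds: 0.0009 ÷ 0.9991 = 9/9991.
Likelihood ratio of a positive = 0.9/0.1 = 9.
Target odds = 4.
Require 9ⁿ ≥ 4 ÷ (9/9991) = 39964/9.
9³ = 729 falls short of 39964/9 but 9⁴ = 6561 reaches it, so n = 4.

4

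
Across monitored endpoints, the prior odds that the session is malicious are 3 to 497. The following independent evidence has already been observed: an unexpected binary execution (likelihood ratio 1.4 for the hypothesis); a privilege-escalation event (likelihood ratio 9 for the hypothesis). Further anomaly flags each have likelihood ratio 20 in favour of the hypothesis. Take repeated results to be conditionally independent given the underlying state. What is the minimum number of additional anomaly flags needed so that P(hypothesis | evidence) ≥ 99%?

3

Prior odds = 3/497.
Combined Bayes factor of the evidence already in hand = 1.4 × 9 = 12.6.
Odds after that evidence = (3/497) × 12.6 = 27/355.
Target odds = 0.99/0.01 = 99.
Need 20ⁿ ≥ 99 ÷ (27/355) = 3905/3.
20² = 400 falls short of 3905/3 but 20³ = 8000 reaches it, so n = 3.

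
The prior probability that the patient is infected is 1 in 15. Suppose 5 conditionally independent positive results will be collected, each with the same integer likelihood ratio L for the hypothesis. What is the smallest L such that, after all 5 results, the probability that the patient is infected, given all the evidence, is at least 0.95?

4

Prior odds = (1/15)/(14/15) = 1/14.
Target odds = 0.95/0.05 = 19.
Need L⁵ ≥ 19 ÷ (1/14) = 266.
3⁵ = 243 < 266 ≤ 1024 = 4⁵, so L = 4.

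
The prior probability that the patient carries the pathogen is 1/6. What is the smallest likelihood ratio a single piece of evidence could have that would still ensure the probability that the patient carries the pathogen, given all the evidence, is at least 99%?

495

Prior odds = (1/6)/(5/6) = 0.2.
Target odds = 0.99/0.01 = 99.
Required Bayes factor = 99 ÷ 0.2 = 495.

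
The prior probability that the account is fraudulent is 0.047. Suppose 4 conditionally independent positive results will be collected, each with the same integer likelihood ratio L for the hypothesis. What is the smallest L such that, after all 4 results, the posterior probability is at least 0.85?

Prior odds = 0.047/0.953 = 47/953.
Target odds = 0.85/0.15 = 17/3.
Need L⁴ ≥ 17/3 ÷ (47/953) = 16201/141.
3⁴ = 81 < 16201/141 ≤ 256 = 4⁴, so L = 4.

4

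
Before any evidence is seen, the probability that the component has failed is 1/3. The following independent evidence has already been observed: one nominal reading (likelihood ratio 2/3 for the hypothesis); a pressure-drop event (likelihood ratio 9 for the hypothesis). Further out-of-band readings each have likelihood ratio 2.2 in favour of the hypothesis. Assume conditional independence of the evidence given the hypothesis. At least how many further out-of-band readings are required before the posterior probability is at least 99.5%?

Prior odds = (1/3)/(2/3) = 0.5.
Combined Bayes factor of the evidence already in hand = (2/3) × 9 = 6.
Odds after that evidence = 0.5 × 6 = 3.
Target odds = 0.995/0.005 = 199.
Need 2.2ⁿ ≥ 199 ÷ 3 = 199/3.
2.2⁵ = 51.53632 falls short of 199/3 but 2.2⁶ = 1771561/15625 reaches it, so n = 6.

6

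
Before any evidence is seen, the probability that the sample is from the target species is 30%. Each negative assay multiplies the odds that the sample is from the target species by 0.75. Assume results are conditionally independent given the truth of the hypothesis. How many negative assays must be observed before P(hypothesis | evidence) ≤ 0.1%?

Prior odds = 0.3/0.7 = 3/7.
Likelihood ratio per negative assay = 0.75.
Target posterior odds = 0.001/0.999 = 1/999.
Need (3/7) × 0.75ⁿ ≤ 1/999, i.e. 0.75ⁿ ≤ 7/2997.
0.75²¹ ≈0.00237841 is still above 7/2997 but 0.75²² ≈0.00178381 is at or below it, so n = 22.

22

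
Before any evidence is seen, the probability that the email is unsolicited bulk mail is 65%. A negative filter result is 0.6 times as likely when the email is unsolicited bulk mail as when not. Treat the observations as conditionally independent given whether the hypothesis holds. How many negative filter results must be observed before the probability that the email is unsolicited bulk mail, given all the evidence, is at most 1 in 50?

Prior odds: 0.65 ÷ 0.35 = 13/7.
Likelihood ratio per negative filter result = 0.6.
Target odds: 0.02 ÷ 0.98 = 1/49.
Require 0.6ⁿ ≤ 1/49 ÷ (13/7) = 1/91.
0.6⁸ = 6561/390625 is still above 1/91 but 0.6⁹ = 19683/1953125 is at or below it, so n = 9.

9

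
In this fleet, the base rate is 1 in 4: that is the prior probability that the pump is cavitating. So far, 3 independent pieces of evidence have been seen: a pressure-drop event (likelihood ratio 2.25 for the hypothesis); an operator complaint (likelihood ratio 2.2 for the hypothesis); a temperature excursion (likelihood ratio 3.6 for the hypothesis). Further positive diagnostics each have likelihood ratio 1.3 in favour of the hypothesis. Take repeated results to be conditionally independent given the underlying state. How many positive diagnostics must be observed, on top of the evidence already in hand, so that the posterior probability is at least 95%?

5

Prior odds = 0.25/0.75 = 1/3.
Combined Bayes factor of the evidence already in hand = 2.25 × 2.2 × 3.6 = 17.82.
Odds after that evidence = (1/3) × 17.82 = 5.94.
Target odds = 0.95/0.05 = 19.
Need 1.3ⁿ ≥ 19 ÷ 5.94 = 950/297.
1.3⁴ = 2.8561 falls short of 950/297 but 1.3⁵ = 371293/100000 reaches it, so n = 5.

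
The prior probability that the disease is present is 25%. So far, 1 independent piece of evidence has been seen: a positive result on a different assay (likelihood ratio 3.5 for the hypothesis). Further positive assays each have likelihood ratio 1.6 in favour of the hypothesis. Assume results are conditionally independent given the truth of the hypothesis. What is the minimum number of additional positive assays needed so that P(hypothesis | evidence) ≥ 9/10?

Prior odds = 0.25/0.75 = 1/3.
Bayes factor of the evidence already in hand = 3.5.
Odds after that evidence = (1/3) × 3.5 = 7/6.
Target odds = 0.9/0.1 = 9.
Need 1.6ⁿ ≥ 9 ÷ (7/6) = 54/7.
1.6⁴ = 6.5536 falls short of 54/7 but 1.6⁵ = 10.48576 reaches it, so n = 5.

5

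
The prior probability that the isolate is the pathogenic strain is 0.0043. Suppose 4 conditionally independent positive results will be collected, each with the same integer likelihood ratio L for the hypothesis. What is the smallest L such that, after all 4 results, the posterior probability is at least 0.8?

6

Prior odds = 0.0043/0.9957 = 43/9957.
Target odds = 0.8/0.2 = 4.
Need L⁴ ≥ 4 ÷ (43/9957) = 39828/43.
5⁴ = 625 < 39828/43 ≤ 1296 = 6⁴, so L = 6.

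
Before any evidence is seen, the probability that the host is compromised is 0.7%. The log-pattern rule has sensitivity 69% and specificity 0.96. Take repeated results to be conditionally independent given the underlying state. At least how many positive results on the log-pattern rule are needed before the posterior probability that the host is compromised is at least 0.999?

Prior odds: 0.007 ÷ 0.993 = 7/993.
False-positive rate = 1 − 0.96 = 0.04; likelihood ratio of a positive = 0.69/0.04 = 17.25.
Target odds: 0.999 ÷ 0.001 = 999.
Require 17.25ⁿ ≥ 999 ÷ (7/993) = 992007/7.
17.25⁴ = 22667121/256 falls short of 992007/7 but 17.25⁵ ≈1.52737e+06 reaches it, so n = 5.

5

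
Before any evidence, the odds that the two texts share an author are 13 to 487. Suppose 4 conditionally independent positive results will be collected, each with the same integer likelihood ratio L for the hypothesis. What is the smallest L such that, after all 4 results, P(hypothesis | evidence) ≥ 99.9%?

14

Prior odds = 13/487.
Target odds = 0.999/0.001 = 999.
Need L⁴ ≥ 999 ÷ (13/487) = 486513/13.
13⁴ = 28561 < 486513/13 ≤ 38416 = 14⁴, so L = 14.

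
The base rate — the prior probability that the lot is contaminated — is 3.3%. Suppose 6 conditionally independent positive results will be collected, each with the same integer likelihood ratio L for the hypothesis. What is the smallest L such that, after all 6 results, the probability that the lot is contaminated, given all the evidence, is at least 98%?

4

Prior odds = 0.033/0.967 = 33/967.
Target odds = 0.98/0.02 = 49.
Need L⁶ ≥ 49 ÷ (33/967) = 47383/33.
3⁶ = 729 < 47383/33 ≤ 4096 = 4⁶, so L = 4.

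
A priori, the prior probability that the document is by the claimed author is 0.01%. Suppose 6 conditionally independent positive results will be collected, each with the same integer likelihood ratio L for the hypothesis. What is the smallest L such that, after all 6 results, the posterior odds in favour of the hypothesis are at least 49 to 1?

Prior odds = 0.0001/0.9999 = 1/9999.
Target odds = 49.
Need L⁶ ≥ 49 ÷ (1/9999) = 489951.
8⁶ = 262144 < 489951 ≤ 531441 = 9⁶, so L = 9.

9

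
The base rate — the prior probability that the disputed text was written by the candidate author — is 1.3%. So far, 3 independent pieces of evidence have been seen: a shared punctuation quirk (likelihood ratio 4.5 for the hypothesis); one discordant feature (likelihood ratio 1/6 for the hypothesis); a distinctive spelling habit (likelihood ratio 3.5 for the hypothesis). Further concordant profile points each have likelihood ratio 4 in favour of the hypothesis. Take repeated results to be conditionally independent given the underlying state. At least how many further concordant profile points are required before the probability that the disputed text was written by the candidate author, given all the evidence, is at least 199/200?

7

Prior odds = 0.013/0.987 = 13/987.
Combined Bayes factor of the evidence already in hand = 4.5 × (1/6) × 3.5 = 2.625.
Odds after that evidence = (13/987) × 2.625 = 13/376.
Target odds = 0.995/0.005 = 199.
Need 4ⁿ ≥ 199 ÷ (13/376) = 74824/13.
4⁶ = 4096 falls short of 74824/13 but 4⁷ = 16384 reaches it, so n = 7.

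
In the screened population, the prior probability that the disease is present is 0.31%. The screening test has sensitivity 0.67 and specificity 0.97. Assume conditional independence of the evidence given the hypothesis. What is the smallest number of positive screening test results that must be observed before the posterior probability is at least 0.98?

4

Prior odds: 0.0031 ÷ 0.9969 = 31/9969.
False-positive rate = 1 − 0.97 = 0.03; likelihood ratio of a positive = 0.67/0.03 = 67/3.
Target posterior odds = 0.98/0.02 = 49.
Need (31/9969) × (67/3)ⁿ ≥ 49, i.e. (67/3)ⁿ ≥ 488481/31.
(67/3)³ = 300763/27 falls short of 488481/31 but (67/3)⁴ = 20151121/81 reaches it, so n = 4.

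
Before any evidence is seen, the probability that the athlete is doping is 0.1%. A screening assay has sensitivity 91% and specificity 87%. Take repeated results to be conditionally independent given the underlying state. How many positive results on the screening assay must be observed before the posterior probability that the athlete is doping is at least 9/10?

Prior odds = 0.001/0.999 = 1/999.
False-positive rate = 1 − 0.87 = 0.13; likelihood ratio of a positive = 0.91/0.13 = 7.
Target odds: 0.9 ÷ 0.1 = 9.
Require 7ⁿ ≥ 9 ÷ (1/999) = 8991.
7⁴ = 2401 falls short of 8991 but 7⁵ = 16807 reaches it, so n = 5.

5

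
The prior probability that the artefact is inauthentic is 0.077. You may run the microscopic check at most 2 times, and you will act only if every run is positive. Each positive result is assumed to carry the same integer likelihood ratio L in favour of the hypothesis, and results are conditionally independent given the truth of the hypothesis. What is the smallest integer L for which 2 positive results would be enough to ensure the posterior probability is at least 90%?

Prior odds = 0.077/0.923 = 77/923.
Target odds = 0.9/0.1 = 9.
Need L² ≥ 9 ÷ (77/923) = 8307/77.
10² = 100 < 8307/77 ≤ 121 = 11², so L = 11.

11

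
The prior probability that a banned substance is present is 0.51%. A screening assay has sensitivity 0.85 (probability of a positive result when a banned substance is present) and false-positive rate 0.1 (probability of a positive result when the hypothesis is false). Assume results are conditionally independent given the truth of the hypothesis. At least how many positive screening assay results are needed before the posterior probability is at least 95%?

Prior odds: 0.0051 ÷ 0.9949 = 51/9949.
Likelihood ratio of a positive result = 0.85/0.1 = 8.5.
Target odds: 0.95 ÷ 0.05 = 19.
Need (51/9949) × 8.5ⁿ ≥ 19, i.e. 8.5ⁿ ≥ 189031/51.
8.5³ = 614.125 falls short of 189031/51 but 8.5⁴ = 5220.0625 reaches it, so n = 4.

4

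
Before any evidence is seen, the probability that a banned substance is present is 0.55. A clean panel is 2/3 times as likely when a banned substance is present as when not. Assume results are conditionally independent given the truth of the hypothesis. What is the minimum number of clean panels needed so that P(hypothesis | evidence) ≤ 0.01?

12

Prior odds = 0.55/0.45 = 11/9.
Likelihood ratio per clean panel = 2/3.
Target posterior odds = 0.01/0.99 = 1/99.
Need (11/9) × (2/3)ⁿ ≤ 1/99, i.e. (2/3)ⁿ ≤ 1/121.
(2/3)¹¹ = 2048/177147 is still above 1/121 but (2/3)¹² = 4096/531441 is at or below it, so n = 12.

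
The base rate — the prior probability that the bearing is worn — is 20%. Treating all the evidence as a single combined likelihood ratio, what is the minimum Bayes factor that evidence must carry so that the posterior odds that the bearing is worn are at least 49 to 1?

196

Prior odds = 0.2/0.8 = 0.25.
Target odds = 49.
Required Bayes factor = 49 ÷ 0.25 = 196.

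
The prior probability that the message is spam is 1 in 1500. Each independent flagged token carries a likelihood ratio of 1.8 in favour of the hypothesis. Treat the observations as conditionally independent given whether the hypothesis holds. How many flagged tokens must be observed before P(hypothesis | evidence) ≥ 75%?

Prior odds = (1/1500)/(1499/1500) = 1/1499.
Likelihood ratio per flagged token = 1.8.
Target odds: 0.75 ÷ 0.25 = 3.
Need (1/1499) × 1.8ⁿ ≥ 3, i.e. 1.8ⁿ ≥ 4497.
1.8¹⁴ ≈3748.13 falls short of 4497 but 1.8¹⁵ ≈6746.64 reaches it, so n = 15.

15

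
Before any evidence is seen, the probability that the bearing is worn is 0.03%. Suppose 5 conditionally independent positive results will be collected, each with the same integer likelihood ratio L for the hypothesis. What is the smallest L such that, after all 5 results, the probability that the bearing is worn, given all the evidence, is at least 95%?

10

Prior odds = 0.0003/0.9997 = 3/9997.
Target odds = 0.95/0.05 = 19.
Need L⁵ ≥ 19 ÷ (3/9997) = 189943/3.
9⁵ = 59049 < 189943/3 ≤ 100000 = 10⁵, so L = 10.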